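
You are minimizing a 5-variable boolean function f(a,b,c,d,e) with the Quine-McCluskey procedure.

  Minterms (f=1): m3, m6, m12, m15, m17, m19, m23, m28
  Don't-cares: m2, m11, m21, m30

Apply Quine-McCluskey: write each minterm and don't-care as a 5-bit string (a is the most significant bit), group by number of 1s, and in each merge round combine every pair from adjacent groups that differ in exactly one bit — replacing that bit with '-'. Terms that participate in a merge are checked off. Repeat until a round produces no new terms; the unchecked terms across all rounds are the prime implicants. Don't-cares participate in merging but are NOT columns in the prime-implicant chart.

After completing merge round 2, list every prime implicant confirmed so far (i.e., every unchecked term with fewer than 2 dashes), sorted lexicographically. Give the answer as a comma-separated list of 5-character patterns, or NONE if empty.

-0011, -1100, 0-011, 00-10, 0001-, 01-11, 111-0

[col 0] 00010*, 00011*, 00110*, 01011*, 01100*, 01111*, 10001*, 10011*, 10101*, 10111*, 11100*, 11110*
[col 1] -0011, -1100, 0-011, 00-10, 0001-, 01-11, 10-01*, 10-11*, 100-1*, 101-1*, 111-0
[col 2] 10--1
Prime implicants: -0011, -1100, 0-011, 00-10, 0001-, 01-11, 10--1, 111-0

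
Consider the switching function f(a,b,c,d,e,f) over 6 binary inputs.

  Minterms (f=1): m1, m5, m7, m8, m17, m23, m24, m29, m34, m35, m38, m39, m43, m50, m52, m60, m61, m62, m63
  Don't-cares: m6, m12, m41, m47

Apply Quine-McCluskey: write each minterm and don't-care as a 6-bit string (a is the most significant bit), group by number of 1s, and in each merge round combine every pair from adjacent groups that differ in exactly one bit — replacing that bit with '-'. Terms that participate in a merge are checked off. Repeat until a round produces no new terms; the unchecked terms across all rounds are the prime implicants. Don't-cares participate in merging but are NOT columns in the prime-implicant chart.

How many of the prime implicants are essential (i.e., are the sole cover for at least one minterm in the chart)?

7

size-2^0 implicants → 000001(✓)  000101(✓)  000110(✓)  000111(✓)  001000(✓)  001100(✓)  010001(✓)  010111(✓)  011000(✓)  011101(✓)  100010(✓)  100011(✓)  100110(✓)  100111(✓)  101001(✓)  101011(✓)  101111(✓)  110010(✓)  110100(✓)  111100(✓)  111101(✓)  111110(✓)  111111(✓)
size-2^1 implicants → -00110(✓)  -00111(✓)  -11101  0-0001  0-0111  0-1000  000-01  0001-1  00011-(✓)  001-00  1-0010  1-1111  10-011(✓)  10-111(✓)  100-10(✓)  100-11(✓)  10001-(✓)  10011-(✓)  101-11(✓)  1010-1  11-100  1111-0(✓)  1111-1(✓)  11110-(✓)  11111-(✓)
size-2^2 implicants → -0011-  10--11  100-1-  1111--
Unchecked terms (primes): -0011-, -11101, 0-0001, 0-0111, 0-1000, 000-01, 0001-1, 001-00, 1-0010, 1-1111, 10--11, 100-1-, 1010-1, 11-100, 1111--
Minterm coverage:
  m1 ⊆ 0-0001,000-01
  m5 ⊆ 000-01,0001-1
  m7 ⊆ -0011-,0-0111,0001-1
  m8 ⊆ 0-1000,001-00
  m17 ⊆ 0-0001 [E]
  m23 ⊆ 0-0111 [E]
  m24 ⊆ 0-1000 [E]
  m29 ⊆ -11101 [E]
  m34 ⊆ 1-0010,100-1-
  m35 ⊆ 10--11,100-1-
  m38 ⊆ -0011-,100-1-
  m39 ⊆ -0011-,10--11,100-1-
  m43 ⊆ 10--11,1010-1
  m50 ⊆ 1-0010 [E]
  m52 ⊆ 11-100 [E]
  m60 ⊆ 11-100,1111--
  m61 ⊆ -11101,1111--
  m62 ⊆ 1111-- [E]
  m63 ⊆ 1-1111,1111--
E = {-11101, 0-0001, 0-0111, 0-1000, 1-0010, 11-100, 1111--}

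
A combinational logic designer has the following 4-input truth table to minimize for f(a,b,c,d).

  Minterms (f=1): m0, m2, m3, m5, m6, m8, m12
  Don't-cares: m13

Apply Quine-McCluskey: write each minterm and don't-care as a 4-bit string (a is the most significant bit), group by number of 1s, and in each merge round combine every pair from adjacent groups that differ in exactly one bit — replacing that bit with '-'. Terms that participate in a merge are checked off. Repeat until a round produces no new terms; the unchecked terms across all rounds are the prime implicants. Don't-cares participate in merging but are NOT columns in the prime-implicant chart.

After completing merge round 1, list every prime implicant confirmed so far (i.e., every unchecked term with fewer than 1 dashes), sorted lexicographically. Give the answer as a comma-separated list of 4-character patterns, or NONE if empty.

[col 0] 0000*, 0010*, 0011*, 0101*, 0110*, 1000*, 1100*, 1101*
[col 1] -000, -101, 0-10, 00-0, 001-, 1-00, 110-
Prime implicants: -000, -101, 0-10, 00-0, 001-, 1-00, 110-

NONE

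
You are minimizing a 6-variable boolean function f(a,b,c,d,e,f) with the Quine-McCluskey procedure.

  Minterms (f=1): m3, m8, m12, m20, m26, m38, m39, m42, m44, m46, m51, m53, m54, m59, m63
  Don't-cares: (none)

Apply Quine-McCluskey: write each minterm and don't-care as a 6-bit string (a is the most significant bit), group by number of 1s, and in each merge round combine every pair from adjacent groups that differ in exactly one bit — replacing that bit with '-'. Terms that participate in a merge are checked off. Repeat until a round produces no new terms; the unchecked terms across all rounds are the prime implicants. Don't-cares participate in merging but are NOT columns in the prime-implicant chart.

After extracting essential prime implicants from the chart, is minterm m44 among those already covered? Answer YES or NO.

size-2^0 implicants → 000011  001000(✓)  001100(✓)  010100  011010  100110(✓)  100111(✓)  101010(✓)  101100(✓)  101110(✓)  110011(✓)  110101  110110(✓)  111011(✓)  111111(✓)
size-2^1 implicants → -01100  001-00  1-0110  10-110  10011-  101-10  1011-0  11-011  111-11
Unchecked terms (primes): -01100, 000011, 001-00, 010100, 011010, 1-0110, 10-110, 10011-, 101-10, 1011-0, 11-011, 110101, 111-11
Minterm coverage:
  m3 ⊆ 000011 [E]
  m8 ⊆ 001-00 [E]
  m12 ⊆ -01100,001-00
  m20 ⊆ 010100 [E]
  m26 ⊆ 011010 [E]
  m38 ⊆ 1-0110,10-110,10011-
  m39 ⊆ 10011- [E]
  m42 ⊆ 101-10 [E]
  m44 ⊆ -01100,1011-0
  m46 ⊆ 10-110,101-10,1011-0
  m51 ⊆ 11-011 [E]
  m53 ⊆ 110101 [E]
  m54 ⊆ 1-0110 [E]
  m59 ⊆ 11-011,111-11
  m63 ⊆ 111-11 [E]
E = {000011, 001-00, 010100, 011010, 1-0110, 10011-, 101-10, 11-011, 110101, 111-11}

NO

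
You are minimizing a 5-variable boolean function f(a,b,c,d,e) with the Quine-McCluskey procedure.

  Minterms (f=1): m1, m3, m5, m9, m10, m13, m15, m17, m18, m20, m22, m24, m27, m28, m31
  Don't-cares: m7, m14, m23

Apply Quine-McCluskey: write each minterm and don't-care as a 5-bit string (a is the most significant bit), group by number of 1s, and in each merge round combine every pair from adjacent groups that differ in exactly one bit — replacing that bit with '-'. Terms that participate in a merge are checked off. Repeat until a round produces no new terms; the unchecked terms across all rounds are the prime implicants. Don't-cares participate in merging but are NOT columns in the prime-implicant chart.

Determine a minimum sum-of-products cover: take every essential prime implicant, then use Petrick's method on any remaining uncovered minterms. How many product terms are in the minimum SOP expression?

9

Round 0: 00001✓ 00011✓ 00101✓ 00111✓ 01001✓ 01010✓ 01101✓ 01110✓ 01111✓ 10001✓ 10010✓ 10100✓ 10110✓ 10111✓ 11000✓ 11011✓ 11100✓ 11111✓
Round 1: -0001 -0111✓ -1111✓ 0-001✓ 0-101✓ 0-111✓ 00-01✓ 00-11✓ 000-1✓ 001-1✓ 01-01✓ 01-10 011-1✓ 0111- 1-100 1-111✓ 10-10 101-0 1011- 11-00 11-11
Round 2: --111 0--01 0-1-1 00--1
PIs = {--111, -0001, 0--01, 0-1-1, 00--1, 01-10, 0111-, 1-100, 10-10, 101-0, 1011-, 11-00, 11-11}
Coverage chart:
  m1: -0001,0--01,00--1
  m3: 00--1 ←essential
  m5: 0--01,0-1-1,00--1
  m9: 0--01 ←essential
  m10: 01-10 ←essential
  m13: 0--01,0-1-1
  m15: --111,0-1-1,0111-
  m17: -0001 ←essential
  m18: 10-10 ←essential
  m20: 1-100,101-0
  m22: 10-10,101-0,1011-
  m24: 11-00 ←essential
  m27: 11-11 ←essential
  m28: 1-100,11-00
  m31: --111,11-11
Essential: -0001, 0--01, 00--1, 01-10, 10-10, 11-00, 11-11
Petrick residual → --111, 1-100
Min cover (9 terms): cde + b'c'd'e + a'd'e + a'b'e + a'bde' + acd'e' + ab'de' + abd'e' + abde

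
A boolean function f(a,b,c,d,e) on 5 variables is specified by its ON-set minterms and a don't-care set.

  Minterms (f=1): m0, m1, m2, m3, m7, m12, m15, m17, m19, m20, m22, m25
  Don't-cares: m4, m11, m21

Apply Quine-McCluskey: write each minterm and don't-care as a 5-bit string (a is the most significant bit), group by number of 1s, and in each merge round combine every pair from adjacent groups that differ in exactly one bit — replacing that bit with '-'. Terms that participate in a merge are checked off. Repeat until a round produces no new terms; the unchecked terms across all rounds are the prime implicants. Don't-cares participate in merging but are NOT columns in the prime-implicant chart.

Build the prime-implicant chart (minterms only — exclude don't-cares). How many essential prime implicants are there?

6

[col 0] 00000*, 00001*, 00010*, 00011*, 00100*, 00111*, 01011*, 01100*, 01111*, 10001*, 10011*, 10100*, 10101*, 10110*, 11001*
[col 1] -0001*, -0011*, -0100, 0-011*, 0-100, 0-111*, 00-00, 00-11*, 000-0*, 000-1*, 0000-*, 0001-*, 01-11*, 1-001, 10-01, 100-1*, 101-0, 1010-
[col 2] -00-1, 0--11, 000--
Prime implicants: -00-1, -0100, 0--11, 0-100, 00-00, 000--, 1-001, 10-01, 101-0, 1010-
PI chart (minterm → PIs covering it):
  0 | 00-00,000--
  1 | -00-1,000--
  2 | 000--  (sole → essential)
  3 | -00-1,0--11,000--
  7 | 0--11  (sole → essential)
  12 | 0-100  (sole → essential)
  15 | 0--11  (sole → essential)
  17 | -00-1,1-001,10-01
  19 | -00-1  (sole → essential)
  20 | -0100,101-0,1010-
  22 | 101-0  (sole → essential)
  25 | 1-001  (sole → essential)
Essential prime implicants: -00-1, 0--11, 0-100, 000--, 1-001, 101-0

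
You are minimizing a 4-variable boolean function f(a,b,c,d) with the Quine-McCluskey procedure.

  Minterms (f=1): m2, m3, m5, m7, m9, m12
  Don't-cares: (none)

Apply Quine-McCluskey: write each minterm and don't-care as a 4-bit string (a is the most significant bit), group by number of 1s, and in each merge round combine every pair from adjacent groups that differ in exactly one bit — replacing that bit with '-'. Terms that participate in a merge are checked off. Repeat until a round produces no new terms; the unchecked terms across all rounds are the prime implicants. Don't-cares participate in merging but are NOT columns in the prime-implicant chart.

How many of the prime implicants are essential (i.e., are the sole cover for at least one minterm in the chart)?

Round 0: 0010✓ 0011✓ 0101✓ 0111✓ 1001 1100
Round 1: 0-11 001- 01-1
PIs = {0-11, 001-, 01-1, 1001, 1100}
Coverage chart:
  m2: 001- ←essential
  m3: 0-11,001-
  m5: 01-1 ←essential
  m7: 0-11,01-1
  m9: 1001 ←essential
  m12: 1100 ←essential
Essential: 001-, 01-1, 1001, 1100

4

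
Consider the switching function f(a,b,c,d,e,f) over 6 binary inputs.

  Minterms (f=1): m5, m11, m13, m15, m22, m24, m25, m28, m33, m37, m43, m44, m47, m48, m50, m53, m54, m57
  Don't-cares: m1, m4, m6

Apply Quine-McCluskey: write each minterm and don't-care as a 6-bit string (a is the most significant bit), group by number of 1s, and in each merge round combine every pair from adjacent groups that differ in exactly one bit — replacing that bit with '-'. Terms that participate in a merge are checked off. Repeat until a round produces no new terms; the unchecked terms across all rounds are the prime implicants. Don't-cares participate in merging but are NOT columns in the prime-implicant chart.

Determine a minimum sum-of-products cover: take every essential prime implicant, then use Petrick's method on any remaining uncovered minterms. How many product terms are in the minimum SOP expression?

9

size-2^0 implicants → 000001(✓)  000100(✓)  000101(✓)  000110(✓)  001011(✓)  001101(✓)  001111(✓)  010110(✓)  011000(✓)  011001(✓)  011100(✓)  100001(✓)  100101(✓)  101011(✓)  101100  101111(✓)  110000(✓)  110010(✓)  110101(✓)  110110(✓)  111001(✓)
size-2^1 implicants → -00001(✓)  -00101(✓)  -01011(✓)  -01111(✓)  -10110  -11001  0-0110  00-101  000-01(✓)  0001-0  00010-  001-11(✓)  0011-1  011-00  01100-  1-0101  100-01(✓)  101-11(✓)  110-10  1100-0
size-2^2 implicants → -00-01  -01-11
Unchecked terms (primes): -00-01, -01-11, -10110, -11001, 0-0110, 00-101, 0001-0, 00010-, 0011-1, 011-00, 01100-, 1-0101, 101100, 110-10, 1100-0
Minterm coverage:
  m5 ⊆ -00-01,00-101,00010-
  m11 ⊆ -01-11 [E]
  m13 ⊆ 00-101,0011-1
  m15 ⊆ -01-11,0011-1
  m22 ⊆ -10110,0-0110
  m24 ⊆ 011-00,01100-
  m25 ⊆ -11001,01100-
  m28 ⊆ 011-00 [E]
  m33 ⊆ -00-01 [E]
  m37 ⊆ -00-01,1-0101
  m43 ⊆ -01-11 [E]
  m44 ⊆ 101100 [E]
  m47 ⊆ -01-11 [E]
  m48 ⊆ 1100-0 [E]
  m50 ⊆ 110-10,1100-0
  m53 ⊆ 1-0101 [E]
  m54 ⊆ -10110,110-10
  m57 ⊆ -11001 [E]
E = {-00-01, -01-11, -11001, 011-00, 1-0101, 101100, 1100-0}
Petrick residual → -10110, 00-101
Cover = b'c'e'f + b'cef + bc'def' + bcd'e'f + a'b'de'f + a'bce'f' + ac'de'f + ab'cde'f' + abc'd'f'  |cover|=9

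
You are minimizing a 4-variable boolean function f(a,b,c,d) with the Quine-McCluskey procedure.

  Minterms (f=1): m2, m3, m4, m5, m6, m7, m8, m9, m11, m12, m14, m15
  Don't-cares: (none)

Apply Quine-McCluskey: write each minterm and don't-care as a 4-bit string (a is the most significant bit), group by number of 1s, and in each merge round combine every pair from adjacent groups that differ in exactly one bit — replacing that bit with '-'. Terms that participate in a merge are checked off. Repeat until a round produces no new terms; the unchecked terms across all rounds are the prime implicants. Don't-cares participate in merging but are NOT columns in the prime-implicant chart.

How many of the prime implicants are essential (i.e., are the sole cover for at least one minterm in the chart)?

[col 0] 0010*, 0011*, 0100*, 0101*, 0110*, 0111*, 1000*, 1001*, 1011*, 1100*, 1110*, 1111*
[col 1] -011*, -100*, -110*, -111*, 0-10*, 0-11*, 001-*, 01-0*, 01-1*, 010-*, 011-*, 1-00, 1-11*, 10-1, 100-, 11-0*, 111-*
[col 2] --11, -1-0, -11-, 0-1-, 01--
Prime implicants: --11, -1-0, -11-, 0-1-, 01--, 1-00, 10-1, 100-
PI chart (minterm → PIs covering it):
  2 | 0-1-  (sole → essential)
  3 | --11,0-1-
  4 | -1-0,01--
  5 | 01--  (sole → essential)
  6 | -1-0,-11-,0-1-,01--
  7 | --11,-11-,0-1-,01--
  8 | 1-00,100-
  9 | 10-1,100-
  11 | --11,10-1
  12 | -1-0,1-00
  14 | -1-0,-11-
  15 | --11,-11-
Essential prime implicants: 0-1-, 01--

2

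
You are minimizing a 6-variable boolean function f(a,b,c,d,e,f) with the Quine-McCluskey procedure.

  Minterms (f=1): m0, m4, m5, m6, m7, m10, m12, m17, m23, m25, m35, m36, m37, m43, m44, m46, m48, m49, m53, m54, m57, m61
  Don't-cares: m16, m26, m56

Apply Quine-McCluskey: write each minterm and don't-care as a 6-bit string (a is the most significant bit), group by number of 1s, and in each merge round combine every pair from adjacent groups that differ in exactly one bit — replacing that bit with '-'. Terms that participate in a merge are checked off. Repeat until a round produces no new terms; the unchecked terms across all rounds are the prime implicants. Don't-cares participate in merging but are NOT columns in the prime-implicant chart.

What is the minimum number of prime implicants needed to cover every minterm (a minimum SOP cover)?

12

[col 0] 000000*, 000100*, 000101*, 000110*, 000111*, 001010*, 001100*, 010000*, 010001*, 010111*, 011001*, 011010*, 100011*, 100100*, 100101*, 101011*, 101100*, 101110*, 110000*, 110001*, 110101*, 110110, 111000*, 111001*, 111101*
[col 1] -00100*, -00101*, -01100*, -10000*, -10001*, -11001*, 0-0000, 0-0111, 0-1010, 00-100*, 000-00, 0001-0*, 0001-1*, 00010-*, 00011-*, 01-001*, 01000-*, 1-0101, 10-011, 10-100*, 10010-*, 1011-0, 11-000*, 11-001*, 11-101*, 110-01*, 11000-*, 111-01*, 11100-*
[col 2] -0-100, -0010-, -1-001, -1000-, 0001--, 11--01, 11-00-
Prime implicants: -0-100, -0010-, -1-001, -1000-, 0-0000, 0-0111, 0-1010, 000-00, 0001--, 1-0101, 10-011, 1011-0, 11--01, 11-00-, 110110
PI chart (minterm → PIs covering it):
  0 | 0-0000,000-00
  4 | -0-100,-0010-,000-00,0001--
  5 | -0010-,0001--
  6 | 0001--  (sole → essential)
  7 | 0-0111,0001--
  10 | 0-1010  (sole → essential)
  12 | -0-100  (sole → essential)
  17 | -1-001,-1000-
  23 | 0-0111  (sole → essential)
  25 | -1-001  (sole → essential)
  35 | 10-011  (sole → essential)
  36 | -0-100,-0010-
  37 | -0010-,1-0101
  43 | 10-011  (sole → essential)
  44 | -0-100,1011-0
  46 | 1011-0  (sole → essential)
  48 | -1000-,11-00-
  49 | -1-001,-1000-,11--01,11-00-
  53 | 1-0101,11--01
  54 | 110110  (sole → essential)
  57 | -1-001,11--01,11-00-
  61 | 11--01  (sole → essential)
Essential prime implicants: -0-100, -1-001, 0-0111, 0-1010, 0001--, 10-011, 1011-0, 11--01, 110110
Petrick residual → -0010-, -1000-, 0-0000
Minimum SOP uses 12 PIs: b'de'f' + b'c'de' + bd'e'f + bc'd'e' + a'c'd'e'f' + a'c'def + a'cd'ef' + a'b'c'd + ab'd'ef + ab'cdf' + abe'f + abc'def'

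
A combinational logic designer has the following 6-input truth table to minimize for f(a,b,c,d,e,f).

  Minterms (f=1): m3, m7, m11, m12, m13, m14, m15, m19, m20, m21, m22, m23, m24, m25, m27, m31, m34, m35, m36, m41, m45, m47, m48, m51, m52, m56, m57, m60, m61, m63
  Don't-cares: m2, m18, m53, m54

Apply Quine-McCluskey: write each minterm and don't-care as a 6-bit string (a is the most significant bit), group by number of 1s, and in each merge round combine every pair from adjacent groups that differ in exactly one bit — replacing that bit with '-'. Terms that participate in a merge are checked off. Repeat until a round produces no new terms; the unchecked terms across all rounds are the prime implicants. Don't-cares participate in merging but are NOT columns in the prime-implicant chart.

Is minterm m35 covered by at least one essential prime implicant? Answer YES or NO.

YES

size-2^0 implicants → 000010(✓)  000011(✓)  000111(✓)  001011(✓)  001100(✓)  001101(✓)  001110(✓)  001111(✓)  010010(✓)  010011(✓)  010100(✓)  010101(✓)  010110(✓)  010111(✓)  011000(✓)  011001(✓)  011011(✓)  011111(✓)  100010(✓)  100011(✓)  100100(✓)  101001(✓)  101101(✓)  101111(✓)  110000(✓)  110011(✓)  110100(✓)  110101(✓)  110110(✓)  111000(✓)  111001(✓)  111100(✓)  111101(✓)  111111(✓)
size-2^1 implicants → -00010(✓)  -00011(✓)  -01101(✓)  -01111(✓)  -10011(✓)  -10100(✓)  -10101(✓)  -10110(✓)  -11000(✓)  -11001(✓)  -11111(✓)  0-0010(✓)  0-0011(✓)  0-0111(✓)  0-1011(✓)  0-1111(✓)  00-011(✓)  00-111(✓)  000-11(✓)  00001-(✓)  001-11(✓)  0011-0(✓)  0011-1(✓)  00110-(✓)  00111-(✓)  01-011(✓)  01-111(✓)  010-10(✓)  010-11(✓)  01001-(✓)  0101-0(✓)  0101-1(✓)  01010-(✓)  01011-(✓)  011-11(✓)  0110-1  01100-(✓)  1-0011(✓)  1-0100  1-1001(✓)  1-1101(✓)  1-1111(✓)  10001-(✓)  101-01(✓)  1011-1(✓)  11-000(✓)  11-100(✓)  11-101(✓)  110-00(✓)  1101-0(✓)  11010-(✓)  111-00(✓)  111-01(✓)  11100-(✓)  1111-1(✓)  11110-(✓)
size-2^2 implicants → --0011  --1111  -0001-  -011-1  -101-0  -1010-  -1100-  0--011(✓)  0--111(✓)  0-0-11(✓)  0-001-  0-1-11(✓)  00--11(✓)  0011--  01--11(✓)  010-1-  0101--  1-1-01  1-11-1  11--00  11-10-  111-0-
size-2^3 implicants → 0---11
Unchecked terms (primes): --0011, --1111, -0001-, -011-1, -101-0, -1010-, -1100-, 0---11, 0-001-, 0011--, 010-1-, 0101--, 0110-1, 1-0100, 1-1-01, 1-11-1, 11--00, 11-10-, 111-0-
Minterm coverage:
  m3 ⊆ --0011,-0001-,0---11,0-001-
  m7 ⊆ 0---11 [E]
  m11 ⊆ 0---11 [E]
  m12 ⊆ 0011-- [E]
  m13 ⊆ -011-1,0011--
  m14 ⊆ 0011-- [E]
  m15 ⊆ --1111,-011-1,0---11,0011--
  m19 ⊆ --0011,0---11,0-001-,010-1-
  m20 ⊆ -101-0,-1010-,0101--
  m21 ⊆ -1010-,0101--
  m22 ⊆ -101-0,010-1-,0101--
  m23 ⊆ 0---11,010-1-,0101--
  m24 ⊆ -1100- [E]
  m25 ⊆ -1100-,0110-1
  m27 ⊆ 0---11,0110-1
  m31 ⊆ --1111,0---11
  m34 ⊆ -0001- [E]
  m35 ⊆ --0011,-0001-
  m36 ⊆ 1-0100 [E]
  m41 ⊆ 1-1-01 [E]
  m45 ⊆ -011-1,1-1-01,1-11-1
  m47 ⊆ --1111,-011-1,1-11-1
  m48 ⊆ 11--00 [E]
  m51 ⊆ --0011 [E]
  m52 ⊆ -101-0,-1010-,1-0100,11--00,11-10-
  m56 ⊆ -1100-,11--00,111-0-
  m57 ⊆ -1100-,1-1-01,111-0-
  m60 ⊆ 11--00,11-10-,111-0-
  m61 ⊆ 1-1-01,1-11-1,11-10-,111-0-
  m63 ⊆ --1111,1-11-1
E = {--0011, -0001-, -1100-, 0---11, 0011--, 1-0100, 1-1-01, 11--00}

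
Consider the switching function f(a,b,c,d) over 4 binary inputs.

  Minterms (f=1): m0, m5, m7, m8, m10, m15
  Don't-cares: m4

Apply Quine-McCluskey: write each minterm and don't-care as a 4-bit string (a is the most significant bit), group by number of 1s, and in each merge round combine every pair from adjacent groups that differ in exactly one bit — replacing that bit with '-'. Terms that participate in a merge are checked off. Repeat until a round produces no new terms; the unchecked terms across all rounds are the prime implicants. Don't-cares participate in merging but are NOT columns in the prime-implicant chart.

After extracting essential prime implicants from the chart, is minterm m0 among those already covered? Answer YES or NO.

NO

[col 0] 0000*, 0100*, 0101*, 0111*, 1000*, 1010*, 1111*
[col 1] -000, -111, 0-00, 01-1, 010-, 10-0
Prime implicants: -000, -111, 0-00, 01-1, 010-, 10-0
PI chart (minterm → PIs covering it):
  0 | -000,0-00
  5 | 01-1,010-
  7 | -111,01-1
  8 | -000,10-0
  10 | 10-0  (sole → essential)
  15 | -111  (sole → essential)
Essential prime implicants: -111, 10-0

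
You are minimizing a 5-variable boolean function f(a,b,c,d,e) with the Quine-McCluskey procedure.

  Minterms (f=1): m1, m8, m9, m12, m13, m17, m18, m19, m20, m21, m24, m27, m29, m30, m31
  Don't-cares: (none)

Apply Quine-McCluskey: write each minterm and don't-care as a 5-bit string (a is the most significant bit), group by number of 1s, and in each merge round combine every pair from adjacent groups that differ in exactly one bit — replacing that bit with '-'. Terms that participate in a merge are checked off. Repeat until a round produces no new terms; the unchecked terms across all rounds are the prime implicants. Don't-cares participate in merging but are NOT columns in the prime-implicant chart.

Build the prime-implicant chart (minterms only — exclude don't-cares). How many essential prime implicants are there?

[col 0] 00001*, 01000*, 01001*, 01100*, 01101*, 10001*, 10010*, 10011*, 10100*, 10101*, 11000*, 11011*, 11101*, 11110*, 11111*
[col 1] -0001, -1000, -1101, 0-001, 01-00*, 01-01*, 0100-*, 0110-*, 1-011, 1-101, 10-01, 100-1, 1001-, 1010-, 11-11, 111-1, 1111-
[col 2] 01-0-
Prime implicants: -0001, -1000, -1101, 0-001, 01-0-, 1-011, 1-101, 10-01, 100-1, 1001-, 1010-, 11-11, 111-1, 1111-
PI chart (minterm → PIs covering it):
  1 | -0001,0-001
  8 | -1000,01-0-
  9 | 0-001,01-0-
  12 | 01-0-  (sole → essential)
  13 | -1101,01-0-
  17 | -0001,10-01,100-1
  18 | 1001-  (sole → essential)
  19 | 1-011,100-1,1001-
  20 | 1010-  (sole → essential)
  21 | 1-101,10-01,1010-
  24 | -1000  (sole → essential)
  27 | 1-011,11-11
  29 | -1101,1-101,111-1
  30 | 1111-  (sole → essential)
  31 | 11-11,111-1,1111-
Essential prime implicants: -1000, 01-0-, 1001-, 1010-, 1111-

5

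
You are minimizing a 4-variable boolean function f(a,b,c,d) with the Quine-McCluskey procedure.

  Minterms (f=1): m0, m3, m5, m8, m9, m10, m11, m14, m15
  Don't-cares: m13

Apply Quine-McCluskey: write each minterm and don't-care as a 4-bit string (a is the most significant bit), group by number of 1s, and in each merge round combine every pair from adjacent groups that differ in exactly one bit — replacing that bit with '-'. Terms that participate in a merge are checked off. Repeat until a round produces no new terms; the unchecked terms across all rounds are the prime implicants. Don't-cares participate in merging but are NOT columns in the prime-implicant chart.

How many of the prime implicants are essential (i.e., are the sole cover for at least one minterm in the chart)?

Round 0: 0000✓ 0011✓ 0101✓ 1000✓ 1001✓ 1010✓ 1011✓ 1101✓ 1110✓ 1111✓
Round 1: -000 -011 -101 1-01✓ 1-10✓ 1-11✓ 10-0✓ 10-1✓ 100-✓ 101-✓ 11-1✓ 111-✓
Round 2: 1--1 1-1- 10--
PIs = {-000, -011, -101, 1--1, 1-1-, 10--}
Coverage chart:
  m0: -000 ←essential
  m3: -011 ←essential
  m5: -101 ←essential
  m8: -000,10--
  m9: 1--1,10--
  m10: 1-1-,10--
  m11: -011,1--1,1-1-,10--
  m14: 1-1- ←essential
  m15: 1--1,1-1-
Essential: -000, -011, -101, 1-1-

4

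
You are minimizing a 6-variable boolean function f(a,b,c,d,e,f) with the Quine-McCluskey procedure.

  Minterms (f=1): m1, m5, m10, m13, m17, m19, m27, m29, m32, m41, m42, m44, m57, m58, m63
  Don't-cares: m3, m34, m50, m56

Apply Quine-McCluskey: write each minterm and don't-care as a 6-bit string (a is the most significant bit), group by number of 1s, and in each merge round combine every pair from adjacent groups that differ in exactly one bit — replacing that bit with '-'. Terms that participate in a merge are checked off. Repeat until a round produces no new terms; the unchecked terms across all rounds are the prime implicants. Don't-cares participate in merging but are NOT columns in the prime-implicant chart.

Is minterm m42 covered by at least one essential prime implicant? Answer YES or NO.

size-2^0 implicants → 000001(✓)  000011(✓)  000101(✓)  001010(✓)  001101(✓)  010001(✓)  010011(✓)  011011(✓)  011101(✓)  100000(✓)  100010(✓)  101001(✓)  101010(✓)  101100  110010(✓)  111000(✓)  111001(✓)  111010(✓)  111111
size-2^1 implicants → -01010  0-0001(✓)  0-0011(✓)  0-1101  00-101  000-01  0000-1(✓)  01-011  0100-1(✓)  1-0010(✓)  1-1001  1-1010(✓)  10-010(✓)  1000-0  11-010(✓)  1110-0  11100-
size-2^2 implicants → 0-00-1  1--010
Unchecked terms (primes): -01010, 0-00-1, 0-1101, 00-101, 000-01, 01-011, 1--010, 1-1001, 1000-0, 101100, 1110-0, 11100-, 111111
Minterm coverage:
  m1 ⊆ 0-00-1,000-01
  m5 ⊆ 00-101,000-01
  m10 ⊆ -01010 [E]
  m13 ⊆ 0-1101,00-101
  m17 ⊆ 0-00-1 [E]
  m19 ⊆ 0-00-1,01-011
  m27 ⊆ 01-011 [E]
  m29 ⊆ 0-1101 [E]
  m32 ⊆ 1000-0 [E]
  m41 ⊆ 1-1001 [E]
  m42 ⊆ -01010,1--010
  m44 ⊆ 101100 [E]
  m57 ⊆ 1-1001,11100-
  m58 ⊆ 1--010,1110-0
  m63 ⊆ 111111 [E]
E = {-01010, 0-00-1, 0-1101, 01-011, 1-1001, 1000-0, 101100, 111111}

YES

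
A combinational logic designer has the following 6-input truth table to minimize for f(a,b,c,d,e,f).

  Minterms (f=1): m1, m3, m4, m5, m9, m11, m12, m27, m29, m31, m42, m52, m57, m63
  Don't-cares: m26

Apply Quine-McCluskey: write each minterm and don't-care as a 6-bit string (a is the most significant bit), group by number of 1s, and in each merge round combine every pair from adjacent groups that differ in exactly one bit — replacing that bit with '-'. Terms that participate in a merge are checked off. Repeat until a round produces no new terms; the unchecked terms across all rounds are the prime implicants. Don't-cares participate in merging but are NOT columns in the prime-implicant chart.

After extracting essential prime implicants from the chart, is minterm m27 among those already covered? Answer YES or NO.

NO

Round 0: 000001✓ 000011✓ 000100✓ 000101✓ 001001✓ 001011✓ 001100✓ 011010✓ 011011✓ 011101✓ 011111✓ 101010 110100 111001 111111✓
Round 1: -11111 0-1011 00-001✓ 00-011✓ 00-100 000-01 0000-1✓ 00010- 0010-1✓ 011-11 01101- 0111-1
Round 2: 00-0-1
PIs = {-11111, 0-1011, 00-0-1, 00-100, 000-01, 00010-, 011-11, 01101-, 0111-1, 101010, 110100, 111001}
Coverage chart:
  m1: 00-0-1,000-01
  m3: 00-0-1 ←essential
  m4: 00-100,00010-
  m5: 000-01,00010-
  m9: 00-0-1 ←essential
  m11: 0-1011,00-0-1
  m12: 00-100 ←essential
  m27: 0-1011,011-11,01101-
  m29: 0111-1 ←essential
  m31: -11111,011-11,0111-1
  m42: 101010 ←essential
  m52: 110100 ←essential
  m57: 111001 ←essential
  m63: -11111 ←essential
Essential: -11111, 00-0-1, 00-100, 0111-1, 101010, 110100, 111001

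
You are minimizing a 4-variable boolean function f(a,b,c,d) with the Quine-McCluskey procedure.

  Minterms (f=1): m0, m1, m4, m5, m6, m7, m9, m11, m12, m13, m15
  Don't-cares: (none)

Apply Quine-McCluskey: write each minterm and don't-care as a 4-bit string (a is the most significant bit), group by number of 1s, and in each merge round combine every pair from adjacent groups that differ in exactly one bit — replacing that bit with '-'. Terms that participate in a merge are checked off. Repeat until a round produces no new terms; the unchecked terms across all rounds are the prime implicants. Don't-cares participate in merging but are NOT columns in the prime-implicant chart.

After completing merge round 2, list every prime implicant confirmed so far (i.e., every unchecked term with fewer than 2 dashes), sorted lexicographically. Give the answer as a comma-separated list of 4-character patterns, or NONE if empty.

size-2^0 implicants → 0000(✓)  0001(✓)  0100(✓)  0101(✓)  0110(✓)  0111(✓)  1001(✓)  1011(✓)  1100(✓)  1101(✓)  1111(✓)
size-2^1 implicants → -001(✓)  -100(✓)  -101(✓)  -111(✓)  0-00(✓)  0-01(✓)  000-(✓)  01-0(✓)  01-1(✓)  010-(✓)  011-(✓)  1-01(✓)  1-11(✓)  10-1(✓)  11-1(✓)  110-(✓)
size-2^2 implicants → --01  -1-1  -10-  0-0-  01--  1--1
Unchecked terms (primes): --01, -1-1, -10-, 0-0-, 01--, 1--1

NONE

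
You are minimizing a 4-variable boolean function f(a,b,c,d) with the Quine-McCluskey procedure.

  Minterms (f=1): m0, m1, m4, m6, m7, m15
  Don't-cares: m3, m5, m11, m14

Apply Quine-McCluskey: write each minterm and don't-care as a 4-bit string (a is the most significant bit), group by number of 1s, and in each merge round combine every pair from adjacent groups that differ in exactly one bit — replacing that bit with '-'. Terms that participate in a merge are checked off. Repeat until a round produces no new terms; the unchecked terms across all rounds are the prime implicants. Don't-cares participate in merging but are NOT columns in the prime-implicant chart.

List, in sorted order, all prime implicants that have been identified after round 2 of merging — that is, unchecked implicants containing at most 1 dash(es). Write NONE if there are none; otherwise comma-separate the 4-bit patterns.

[col 0] 0000*, 0001*, 0011*, 0100*, 0101*, 0110*, 0111*, 1011*, 1110*, 1111*
[col 1] -011*, -110*, -111*, 0-00*, 0-01*, 0-11*, 00-1*, 000-*, 01-0*, 01-1*, 010-*, 011-*, 1-11*, 111-*
[col 2] --11, -11-, 0--1, 0-0-, 01--
Prime implicants: --11, -11-, 0--1, 0-0-, 01--

NONE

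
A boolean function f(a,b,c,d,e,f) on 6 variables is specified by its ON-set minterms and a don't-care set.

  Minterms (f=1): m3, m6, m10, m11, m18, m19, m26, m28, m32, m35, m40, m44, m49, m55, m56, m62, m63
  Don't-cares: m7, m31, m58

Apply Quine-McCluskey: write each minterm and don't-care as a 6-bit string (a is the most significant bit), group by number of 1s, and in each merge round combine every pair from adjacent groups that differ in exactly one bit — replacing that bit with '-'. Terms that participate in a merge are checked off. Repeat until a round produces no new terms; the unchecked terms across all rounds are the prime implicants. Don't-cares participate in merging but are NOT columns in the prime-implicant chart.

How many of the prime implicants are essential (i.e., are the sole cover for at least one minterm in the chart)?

7

Round 0: 000011✓ 000110✓ 000111✓ 001010✓ 001011✓ 010010✓ 010011✓ 011010✓ 011100 011111✓ 100000✓ 100011✓ 101000✓ 101100✓ 110001 110111✓ 111000✓ 111010✓ 111110✓ 111111✓
Round 1: -00011 -11010 -11111 0-0011 0-1010 00-011 000-11 00011- 00101- 01-010 01001- 1-1000 10-000 101-00 11-111 111-10 1110-0 11111-
PIs = {-00011, -11010, -11111, 0-0011, 0-1010, 00-011, 000-11, 00011-, 00101-, 01-010, 01001-, 011100, 1-1000, 10-000, 101-00, 11-111, 110001, 111-10, 1110-0, 11111-}
Coverage chart:
  m3: -00011,0-0011,00-011,000-11
  m6: 00011- ←essential
  m10: 0-1010,00101-
  m11: 00-011,00101-
  m18: 01-010,01001-
  m19: 0-0011,01001-
  m26: -11010,0-1010,01-010
  m28: 011100 ←essential
  m32: 10-000 ←essential
  m35: -00011 ←essential
  m40: 1-1000,10-000,101-00
  m44: 101-00 ←essential
  m49: 110001 ←essential
  m55: 11-111 ←essential
  m56: 1-1000,1110-0
  m62: 111-10,11111-
  m63: -11111,11-111,11111-
Essential: -00011, 00011-, 011100, 10-000, 101-00, 11-111, 110001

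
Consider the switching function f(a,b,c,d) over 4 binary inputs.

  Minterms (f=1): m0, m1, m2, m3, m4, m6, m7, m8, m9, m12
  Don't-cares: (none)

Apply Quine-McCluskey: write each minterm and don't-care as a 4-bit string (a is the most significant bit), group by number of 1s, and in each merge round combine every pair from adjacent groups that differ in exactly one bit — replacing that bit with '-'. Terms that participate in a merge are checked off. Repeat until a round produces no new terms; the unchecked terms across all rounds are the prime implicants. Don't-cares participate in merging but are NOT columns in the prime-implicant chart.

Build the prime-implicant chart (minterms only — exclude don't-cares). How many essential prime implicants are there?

3

size-2^0 implicants → 0000(✓)  0001(✓)  0010(✓)  0011(✓)  0100(✓)  0110(✓)  0111(✓)  1000(✓)  1001(✓)  1100(✓)
size-2^1 implicants → -000(✓)  -001(✓)  -100(✓)  0-00(✓)  0-10(✓)  0-11(✓)  00-0(✓)  00-1(✓)  000-(✓)  001-(✓)  01-0(✓)  011-(✓)  1-00(✓)  100-(✓)
size-2^2 implicants → --00  -00-  0--0  0-1-  00--
Unchecked terms (primes): --00, -00-, 0--0, 0-1-, 00--
Minterm coverage:
  m0 ⊆ --00,-00-,0--0,00--
  m1 ⊆ -00-,00--
  m2 ⊆ 0--0,0-1-,00--
  m3 ⊆ 0-1-,00--
  m4 ⊆ --00,0--0
  m6 ⊆ 0--0,0-1-
  m7 ⊆ 0-1- [E]
  m8 ⊆ --00,-00-
  m9 ⊆ -00- [E]
  m12 ⊆ --00 [E]
E = {--00, -00-, 0-1-}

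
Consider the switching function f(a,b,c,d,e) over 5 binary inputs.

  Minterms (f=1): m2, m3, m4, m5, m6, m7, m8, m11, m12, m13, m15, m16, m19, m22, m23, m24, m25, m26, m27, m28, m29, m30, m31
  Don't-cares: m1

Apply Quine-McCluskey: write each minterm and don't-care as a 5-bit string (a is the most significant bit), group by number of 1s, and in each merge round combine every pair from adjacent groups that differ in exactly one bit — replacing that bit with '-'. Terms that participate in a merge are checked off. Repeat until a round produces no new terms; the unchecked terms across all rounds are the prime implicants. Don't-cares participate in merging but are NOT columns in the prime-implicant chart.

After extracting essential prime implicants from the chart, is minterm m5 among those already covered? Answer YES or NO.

NO

[col 0] 00001*, 00010*, 00011*, 00100*, 00101*, 00110*, 00111*, 01000*, 01011*, 01100*, 01101*, 01111*, 10000*, 10011*, 10110*, 10111*, 11000*, 11001*, 11010*, 11011*, 11100*, 11101*, 11110*, 11111*
[col 1] -0011*, -0110*, -0111*, -1000*, -1011*, -1100*, -1101*, -1111*, 0-011*, 0-100*, 0-101*, 0-111*, 00-01*, 00-10*, 00-11*, 000-1*, 0001-*, 001-0*, 001-1*, 0010-*, 0011-*, 01-00*, 01-11*, 011-1*, 0110-*, 1-000, 1-011*, 1-110*, 1-111*, 10-11*, 1011-*, 11-00*, 11-01*, 11-10*, 11-11*, 110-0*, 110-1*, 1100-*, 1101-*, 111-0*, 111-1*, 1110-*, 1111-*
[col 2] --011*, --111*, -0-11*, -011-, -1-00, -1-11*, -11-1, -110-, 0--11*, 0-1-1, 0-10-, 00--1, 00-1-, 001--, 1--11*, 1-11-, 11--0*, 11--1*, 11-0-*, 11-1-*, 110--*, 111--*
[col 3] ---11, 11---
Prime implicants: ---11, -011-, -1-00, -11-1, -110-, 0-1-1, 0-10-, 00--1, 00-1-, 001--, 1-000, 1-11-, 11---
PI chart (minterm → PIs covering it):
  2 | 00-1-  (sole → essential)
  3 | ---11,00--1,00-1-
  4 | 0-10-,001--
  5 | 0-1-1,0-10-,00--1,001--
  6 | -011-,00-1-,001--
  7 | ---11,-011-,0-1-1,00--1,00-1-,001--
  8 | -1-00  (sole → essential)
  11 | ---11  (sole → essential)
  12 | -1-00,-110-,0-10-
  13 | -11-1,-110-,0-1-1,0-10-
  15 | ---11,-11-1,0-1-1
  16 | 1-000  (sole → essential)
  19 | ---11  (sole → essential)
  22 | -011-,1-11-
  23 | ---11,-011-,1-11-
  24 | -1-00,1-000,11---
  25 | 11---  (sole → essential)
  26 | 11---  (sole → essential)
  27 | ---11,11---
  28 | -1-00,-110-,11---
  29 | -11-1,-110-,11---
  30 | 1-11-,11---
  31 | ---11,-11-1,1-11-,11---
Essential prime implicants: ---11, -1-00, 00-1-, 1-000, 11---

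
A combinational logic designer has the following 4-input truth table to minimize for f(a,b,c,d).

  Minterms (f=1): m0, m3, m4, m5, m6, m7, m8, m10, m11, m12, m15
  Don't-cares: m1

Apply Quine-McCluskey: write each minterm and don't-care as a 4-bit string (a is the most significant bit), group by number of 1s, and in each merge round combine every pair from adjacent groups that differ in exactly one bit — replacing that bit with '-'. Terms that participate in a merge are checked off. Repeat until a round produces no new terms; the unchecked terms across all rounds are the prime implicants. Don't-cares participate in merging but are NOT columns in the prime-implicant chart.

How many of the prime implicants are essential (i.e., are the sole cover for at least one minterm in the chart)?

size-2^0 implicants → 0000(✓)  0001(✓)  0011(✓)  0100(✓)  0101(✓)  0110(✓)  0111(✓)  1000(✓)  1010(✓)  1011(✓)  1100(✓)  1111(✓)
size-2^1 implicants → -000(✓)  -011(✓)  -100(✓)  -111(✓)  0-00(✓)  0-01(✓)  0-11(✓)  00-1(✓)  000-(✓)  01-0(✓)  01-1(✓)  010-(✓)  011-(✓)  1-00(✓)  1-11(✓)  10-0  101-
size-2^2 implicants → --00  --11  0--1  0-0-  01--
Unchecked terms (primes): --00, --11, 0--1, 0-0-, 01--, 10-0, 101-
Minterm coverage:
  m0 ⊆ --00,0-0-
  m3 ⊆ --11,0--1
  m4 ⊆ --00,0-0-,01--
  m5 ⊆ 0--1,0-0-,01--
  m6 ⊆ 01-- [E]
  m7 ⊆ --11,0--1,01--
  m8 ⊆ --00,10-0
  m10 ⊆ 10-0,101-
  m11 ⊆ --11,101-
  m12 ⊆ --00 [E]
  m15 ⊆ --11 [E]
E = {--00, --11, 01--}

3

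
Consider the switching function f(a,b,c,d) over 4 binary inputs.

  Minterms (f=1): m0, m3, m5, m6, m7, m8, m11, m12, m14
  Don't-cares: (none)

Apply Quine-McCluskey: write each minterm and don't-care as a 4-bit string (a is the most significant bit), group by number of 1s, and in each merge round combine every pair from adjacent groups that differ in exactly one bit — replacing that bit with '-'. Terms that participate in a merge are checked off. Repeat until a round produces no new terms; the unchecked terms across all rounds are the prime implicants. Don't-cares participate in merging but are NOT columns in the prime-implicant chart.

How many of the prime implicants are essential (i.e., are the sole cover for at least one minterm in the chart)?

size-2^0 implicants → 0000(✓)  0011(✓)  0101(✓)  0110(✓)  0111(✓)  1000(✓)  1011(✓)  1100(✓)  1110(✓)
size-2^1 implicants → -000  -011  -110  0-11  01-1  011-  1-00  11-0
Unchecked terms (primes): -000, -011, -110, 0-11, 01-1, 011-, 1-00, 11-0
Minterm coverage:
  m0 ⊆ -000 [E]
  m3 ⊆ -011,0-11
  m5 ⊆ 01-1 [E]
  m6 ⊆ -110,011-
  m7 ⊆ 0-11,01-1,011-
  m8 ⊆ -000,1-00
  m11 ⊆ -011 [E]
  m12 ⊆ 1-00,11-0
  m14 ⊆ -110,11-0
E = {-000, -011, 01-1}

3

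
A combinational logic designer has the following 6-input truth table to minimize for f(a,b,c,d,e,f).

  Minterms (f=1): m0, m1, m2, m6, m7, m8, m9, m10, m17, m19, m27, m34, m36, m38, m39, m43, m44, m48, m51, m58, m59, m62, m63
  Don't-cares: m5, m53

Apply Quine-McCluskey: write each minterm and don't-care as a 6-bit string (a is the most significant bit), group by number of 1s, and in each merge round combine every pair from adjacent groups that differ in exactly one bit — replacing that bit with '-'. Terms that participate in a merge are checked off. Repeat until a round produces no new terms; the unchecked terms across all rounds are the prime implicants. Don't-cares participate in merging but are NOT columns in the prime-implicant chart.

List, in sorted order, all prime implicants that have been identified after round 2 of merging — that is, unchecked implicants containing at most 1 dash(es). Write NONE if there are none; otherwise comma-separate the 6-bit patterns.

0-0001, 000-01, 0001-1, 0100-1, 1-1011, 10-100, 1001-0, 110000, 110101

size-2^0 implicants → 000000(✓)  000001(✓)  000010(✓)  000101(✓)  000110(✓)  000111(✓)  001000(✓)  001001(✓)  001010(✓)  010001(✓)  010011(✓)  011011(✓)  100010(✓)  100100(✓)  100110(✓)  100111(✓)  101011(✓)  101100(✓)  110000  110011(✓)  110101  111010(✓)  111011(✓)  111110(✓)  111111(✓)
size-2^1 implicants → -00010(✓)  -00110(✓)  -00111(✓)  -10011(✓)  -11011(✓)  0-0001  00-000(✓)  00-001(✓)  00-010(✓)  000-01  000-10(✓)  0000-0(✓)  00000-(✓)  0001-1  00011-(✓)  0010-0(✓)  00100-(✓)  01-011(✓)  0100-1  1-1011  10-100  100-10(✓)  1001-0  10011-(✓)  11-011(✓)  111-10(✓)  111-11(✓)  11101-(✓)  11111-(✓)
size-2^2 implicants → -00-10  -0011-  -1-011  00-0-0  00-00-  111-1-
Unchecked terms (primes): -00-10, -0011-, -1-011, 0-0001, 00-0-0, 00-00-, 000-01, 0001-1, 0100-1, 1-1011, 10-100, 1001-0, 110000, 110101, 111-1-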